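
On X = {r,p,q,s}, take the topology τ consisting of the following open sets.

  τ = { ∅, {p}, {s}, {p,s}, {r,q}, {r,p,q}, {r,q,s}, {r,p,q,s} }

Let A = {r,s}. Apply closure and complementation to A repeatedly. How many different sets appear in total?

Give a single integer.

X∖A={p,q}, int(X∖A)={p}, hence cl(A)={r,q,s}
Orbit (k=closure, c=complement):
  1. A     = {r,s}
  2. kA    = {r,q,s}
  3. cA    = {p,q}
  4. ckA   = {p}
  5. kcA   = {r,p,q}
  6. ckcA  = {s}
(closed under both — stop)

6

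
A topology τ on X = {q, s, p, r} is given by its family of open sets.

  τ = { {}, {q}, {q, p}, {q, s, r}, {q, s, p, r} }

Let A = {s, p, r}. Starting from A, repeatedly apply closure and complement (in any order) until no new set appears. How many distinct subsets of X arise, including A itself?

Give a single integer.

closure: X∖int(X∖A) = X∖{q} = {s, p, r}
Let k=closure and c=complement:
  1. A     = {s, p, r}
  2. cA    = {q}
  3. kcA   = {q, s, p, r}
  4. ckcA  = {}
— saturated at 4

4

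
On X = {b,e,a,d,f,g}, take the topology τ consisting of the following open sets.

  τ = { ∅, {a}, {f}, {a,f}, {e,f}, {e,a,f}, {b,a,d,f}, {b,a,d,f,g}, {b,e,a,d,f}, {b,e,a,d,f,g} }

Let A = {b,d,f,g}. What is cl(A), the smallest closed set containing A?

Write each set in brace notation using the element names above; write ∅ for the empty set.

X∖A={e,a}, int(X∖A)={a}, hence cl(A)={b,e,d,f,g}

{b,e,d,f,g}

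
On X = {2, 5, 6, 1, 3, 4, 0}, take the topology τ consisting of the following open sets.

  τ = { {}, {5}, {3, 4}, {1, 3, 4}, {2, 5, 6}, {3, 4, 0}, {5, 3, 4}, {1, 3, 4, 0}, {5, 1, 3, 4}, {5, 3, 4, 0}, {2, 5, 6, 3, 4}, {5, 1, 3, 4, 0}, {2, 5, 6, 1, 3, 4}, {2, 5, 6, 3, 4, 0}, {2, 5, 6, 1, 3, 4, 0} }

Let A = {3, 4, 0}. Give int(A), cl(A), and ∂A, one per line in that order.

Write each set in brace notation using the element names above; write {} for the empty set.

int(A) = {3, 4, 0}
cl(A)  = {1, 3, 4, 0}
∂A     = {1}

opens ⊆ A: {}, {3, 4}, {3, 4, 0}; union → int = {3, 4, 0}
complement {2, 5, 6, 1}; its interior {2, 5, 6}; cl(A) = X∖{2, 5, 6} = {1, 3, 4, 0}
boundary = {1, 3, 4, 0} ∖ {3, 4, 0} = {1}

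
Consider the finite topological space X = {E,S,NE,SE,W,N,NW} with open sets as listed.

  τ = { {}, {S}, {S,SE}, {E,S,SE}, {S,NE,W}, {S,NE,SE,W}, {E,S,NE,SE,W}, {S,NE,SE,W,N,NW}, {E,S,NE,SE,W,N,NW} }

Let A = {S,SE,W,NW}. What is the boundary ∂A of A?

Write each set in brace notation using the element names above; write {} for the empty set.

U open, U⊆A: {}, {S}, {S,SE}. int(A) = ⋃ = {S,SE}
X∖A={E,NE,N}, int(X∖A)={}, hence cl(A)={E,S,NE,SE,W,N,NW}
∂A: remove int from cl → {E,NE,W,N,NW}

{E,NE,W,N,NW}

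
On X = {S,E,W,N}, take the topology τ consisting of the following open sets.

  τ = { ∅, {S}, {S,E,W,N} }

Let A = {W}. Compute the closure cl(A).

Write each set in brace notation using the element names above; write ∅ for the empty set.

X∖A={S,E,N}, int(X∖A)={S}, hence cl(A)={E,W,N}

{E,W,N}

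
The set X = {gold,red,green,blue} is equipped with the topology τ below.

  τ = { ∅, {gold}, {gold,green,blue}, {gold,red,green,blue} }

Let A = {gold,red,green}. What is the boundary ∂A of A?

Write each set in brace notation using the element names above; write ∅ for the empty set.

{red,green,blue}

opens ⊆ A: ∅, {gold}; union → int = {gold}
complement {blue}; its interior ∅; cl(A) = X∖∅ = {gold,red,green,blue}
boundary = {gold,red,green,blue} ∖ {gold} = {red,green,blue}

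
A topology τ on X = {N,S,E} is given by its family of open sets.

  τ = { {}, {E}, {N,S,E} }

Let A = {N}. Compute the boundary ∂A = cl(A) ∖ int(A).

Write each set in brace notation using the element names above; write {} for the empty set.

open subsets of A: {}; so int(A) = {}
closure: X∖int(X∖A) = X∖{E} = {N,S}
∂A = {N,S} minus {} = {N,S}

{N,S}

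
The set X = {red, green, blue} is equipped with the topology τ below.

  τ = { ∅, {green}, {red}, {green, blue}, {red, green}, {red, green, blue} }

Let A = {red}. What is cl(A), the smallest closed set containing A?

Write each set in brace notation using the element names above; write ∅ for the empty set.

X∖A={green, blue}, int(X∖A)={green, blue}, hence cl(A)={red}

{red}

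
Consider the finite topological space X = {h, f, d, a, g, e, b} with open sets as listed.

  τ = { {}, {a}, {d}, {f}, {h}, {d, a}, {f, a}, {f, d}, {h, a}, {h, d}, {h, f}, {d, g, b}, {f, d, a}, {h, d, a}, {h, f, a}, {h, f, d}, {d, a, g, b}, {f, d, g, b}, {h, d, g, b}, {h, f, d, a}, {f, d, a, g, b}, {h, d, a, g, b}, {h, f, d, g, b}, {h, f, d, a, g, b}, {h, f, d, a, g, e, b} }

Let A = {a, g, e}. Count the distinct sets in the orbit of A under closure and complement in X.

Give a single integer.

8

cl via duality: int({h, f, d, b}) = {h, f, d}, so X∖{h, f, d} = {a, g, e, b}
Write k for closure, c for complement:
  1. A     = {a, g, e}
  2. kA    = {a, g, e, b}
  3. cA    = {h, f, d, b}
  4. ckA   = {h, f, d}
  5. kcA   = {h, f, d, g, e, b}
  6. ckcA  = {a}
  7. kckcA = {a, e}
  8. ckckcA = {h, f, d, g, b}
applying k or c yields no new set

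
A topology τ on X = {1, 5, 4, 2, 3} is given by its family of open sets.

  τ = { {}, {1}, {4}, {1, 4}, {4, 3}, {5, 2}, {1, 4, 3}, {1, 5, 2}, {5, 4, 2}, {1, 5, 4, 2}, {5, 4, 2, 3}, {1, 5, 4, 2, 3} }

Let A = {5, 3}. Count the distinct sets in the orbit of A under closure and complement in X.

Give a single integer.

complement {1, 4, 2}; its interior {1, 4}; cl(A) = X∖{1, 4} = {5, 2, 3}
With k = closure, c = complement:
  1. A     = {5, 3}
  2. kA    = {5, 2, 3}
  3. cA    = {1, 4, 2}
  4. ckA   = {1, 4}
  5. kcA   = {1, 5, 4, 2, 3}
  6. kckA  = {1, 4, 3}
  7. ckcA  = {}
  8. ckckA = {5, 2}
k, c of each give nothing new

8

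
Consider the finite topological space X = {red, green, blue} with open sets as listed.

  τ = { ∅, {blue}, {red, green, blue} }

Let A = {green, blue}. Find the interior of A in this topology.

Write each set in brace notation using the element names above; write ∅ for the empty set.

{blue}

opens ⊆ A: ∅, {blue}; union → int = {blue}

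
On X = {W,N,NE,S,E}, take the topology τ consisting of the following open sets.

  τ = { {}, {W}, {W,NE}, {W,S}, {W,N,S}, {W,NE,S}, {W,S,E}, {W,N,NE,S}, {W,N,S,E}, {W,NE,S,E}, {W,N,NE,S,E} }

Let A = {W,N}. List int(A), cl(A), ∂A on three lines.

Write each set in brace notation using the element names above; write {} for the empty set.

open subsets of A: {}, {W}; so int(A) = {W}
closure: X∖int(X∖A) = X∖{} = {W,N,NE,S,E}
∂A = {W,N,NE,S,E} minus {W} = {N,NE,S,E}

int(A) = {W}
cl(A)  = {W,N,NE,S,E}
∂A     = {N,NE,S,E}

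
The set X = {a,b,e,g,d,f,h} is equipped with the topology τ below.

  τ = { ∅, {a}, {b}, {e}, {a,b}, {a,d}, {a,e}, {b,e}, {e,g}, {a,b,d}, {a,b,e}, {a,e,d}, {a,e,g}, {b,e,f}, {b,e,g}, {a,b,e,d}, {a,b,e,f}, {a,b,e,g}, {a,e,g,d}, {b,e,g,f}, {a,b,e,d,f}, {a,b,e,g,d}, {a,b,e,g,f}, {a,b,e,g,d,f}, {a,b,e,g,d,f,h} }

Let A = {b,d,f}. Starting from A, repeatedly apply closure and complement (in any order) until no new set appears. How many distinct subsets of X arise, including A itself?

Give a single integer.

8

cl via duality: int({a,e,g,h}) = {a,e,g}, so X∖{a,e,g} = {b,d,f,h}
Write k for closure, c for complement:
  1. A     = {b,d,f}
  2. kA    = {b,d,f,h}
  3. cA    = {a,e,g,h}
  4. ckA   = {a,e,g}
  5. kcA   = {a,e,g,d,f,h}
  6. ckcA  = {b}
  7. kckcA = {b,f,h}
  8. ckckcA = {a,e,g,d}
applying k or c yields no new set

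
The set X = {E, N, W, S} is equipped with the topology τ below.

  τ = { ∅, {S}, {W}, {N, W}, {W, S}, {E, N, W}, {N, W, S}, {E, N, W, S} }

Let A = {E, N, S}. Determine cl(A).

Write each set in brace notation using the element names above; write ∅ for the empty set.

complement {W}; its interior {W}; cl(A) = X∖{W} = {E, N, S}

{E, N, S}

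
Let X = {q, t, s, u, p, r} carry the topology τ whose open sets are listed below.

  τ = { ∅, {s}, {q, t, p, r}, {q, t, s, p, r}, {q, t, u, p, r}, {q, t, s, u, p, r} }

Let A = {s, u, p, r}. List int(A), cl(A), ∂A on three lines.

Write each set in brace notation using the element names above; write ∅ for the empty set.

opens ⊆ A: ∅, {s}; union → int = {s}
complement {q, t}; its interior ∅; cl(A) = X∖∅ = {q, t, s, u, p, r}
boundary = {q, t, s, u, p, r} ∖ {s} = {q, t, u, p, r}

int(A) = {s}
cl(A)  = {q, t, s, u, p, r}
∂A     = {q, t, u, p, r}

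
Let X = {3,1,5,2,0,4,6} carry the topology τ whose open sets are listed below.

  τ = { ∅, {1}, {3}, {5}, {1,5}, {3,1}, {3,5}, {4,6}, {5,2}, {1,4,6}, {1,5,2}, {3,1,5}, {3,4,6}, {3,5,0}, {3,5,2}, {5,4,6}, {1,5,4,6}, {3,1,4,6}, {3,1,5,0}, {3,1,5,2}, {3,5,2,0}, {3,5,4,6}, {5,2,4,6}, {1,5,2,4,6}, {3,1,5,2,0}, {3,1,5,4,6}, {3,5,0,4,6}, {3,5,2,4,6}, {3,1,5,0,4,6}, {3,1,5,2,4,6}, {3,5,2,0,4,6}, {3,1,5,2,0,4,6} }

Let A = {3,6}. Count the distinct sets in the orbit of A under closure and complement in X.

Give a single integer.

closure: X∖int(X∖A) = X∖{1,5,2} = {3,0,4,6}
Let k=closure and c=complement:
  1. A     = {3,6}
  2. kA    = {3,0,4,6}
  3. cA    = {1,5,2,0,4}
  4. ckA   = {1,5,2}
  5. kcA   = {1,5,2,0,4,6}
  6. kckA  = {1,5,2,0}
  7. ckcA  = {3}
  8. ckckA = {3,4,6}
  9. kckcA = {3,0}
  10. ckckcA = {1,5,2,4,6}
— saturated at 10

10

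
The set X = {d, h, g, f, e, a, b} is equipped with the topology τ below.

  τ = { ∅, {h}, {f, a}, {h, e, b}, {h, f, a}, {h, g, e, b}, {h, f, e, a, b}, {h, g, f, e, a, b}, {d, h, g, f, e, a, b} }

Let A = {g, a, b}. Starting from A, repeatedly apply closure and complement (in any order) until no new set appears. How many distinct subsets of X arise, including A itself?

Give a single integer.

X∖A={d, h, f, e}, int(X∖A)={h}, hence cl(A)={d, g, f, e, a, b}
Orbit (k=closure, c=complement):
  1. A     = {g, a, b}
  2. kA    = {d, g, f, e, a, b}
  3. cA    = {d, h, f, e}
  4. ckA   = {h}
  5. kcA   = {d, h, g, f, e, a, b}
  6. kckA  = {d, h, g, e, b}
  7. ckcA  = ∅
  8. ckckA = {f, a}
  9. kckckA = {d, f, a}
  10. ckckckA = {h, g, e, b}
(closed under both — stop)

10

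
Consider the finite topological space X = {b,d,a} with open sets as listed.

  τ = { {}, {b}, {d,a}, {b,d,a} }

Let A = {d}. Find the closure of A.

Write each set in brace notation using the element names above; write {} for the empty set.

{d,a}

closure: X∖int(X∖A) = X∖{b} = {d,a}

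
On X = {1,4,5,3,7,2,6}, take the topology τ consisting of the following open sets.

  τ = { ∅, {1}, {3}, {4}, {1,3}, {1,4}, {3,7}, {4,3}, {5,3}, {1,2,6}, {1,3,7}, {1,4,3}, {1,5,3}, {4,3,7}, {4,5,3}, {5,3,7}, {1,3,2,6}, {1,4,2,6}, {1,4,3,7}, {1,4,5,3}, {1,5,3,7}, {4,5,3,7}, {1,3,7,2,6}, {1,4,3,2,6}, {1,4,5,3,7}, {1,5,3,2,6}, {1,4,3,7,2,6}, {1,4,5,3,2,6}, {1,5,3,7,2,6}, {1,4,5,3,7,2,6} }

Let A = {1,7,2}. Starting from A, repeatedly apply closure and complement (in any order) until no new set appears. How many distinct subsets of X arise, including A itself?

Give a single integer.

8

cl via duality: int({4,5,3,6}) = {4,5,3}, so X∖{4,5,3} = {1,7,2,6}
Write k for closure, c for complement:
  1. A     = {1,7,2}
  2. kA    = {1,7,2,6}
  3. cA    = {4,5,3,6}
  4. ckA   = {4,5,3}
  5. kcA   = {4,5,3,7,2,6}
  6. kckA  = {4,5,3,7}
  7. ckcA  = {1}
  8. ckckA = {1,2,6}
applying k or c yields no new set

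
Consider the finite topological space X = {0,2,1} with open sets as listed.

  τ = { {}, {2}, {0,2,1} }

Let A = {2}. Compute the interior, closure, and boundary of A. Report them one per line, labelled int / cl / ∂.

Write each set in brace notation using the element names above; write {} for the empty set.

opens ⊆ A: {}, {2}; union → int = {2}
complement {0,1}; its interior {}; cl(A) = X∖{} = {0,2,1}
boundary = {0,2,1} ∖ {2} = {0,1}

int(A) = {2}
cl(A)  = {0,2,1}
∂A     = {0,1}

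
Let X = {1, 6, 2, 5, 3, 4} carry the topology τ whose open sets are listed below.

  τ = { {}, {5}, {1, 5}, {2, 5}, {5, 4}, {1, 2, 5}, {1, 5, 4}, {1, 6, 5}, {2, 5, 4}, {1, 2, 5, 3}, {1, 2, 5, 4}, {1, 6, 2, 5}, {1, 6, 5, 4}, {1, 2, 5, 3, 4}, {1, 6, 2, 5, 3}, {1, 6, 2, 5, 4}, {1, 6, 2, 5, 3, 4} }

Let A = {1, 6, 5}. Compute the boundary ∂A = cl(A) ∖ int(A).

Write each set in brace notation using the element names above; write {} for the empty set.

{2, 3, 4}

U open, U⊆A: {}, {5}, {1, 5}, {1, 6, 5}. int(A) = ⋃ = {1, 6, 5}
X∖A={2, 3, 4}, int(X∖A)={}, hence cl(A)={1, 6, 2, 5, 3, 4}
∂A: remove int from cl → {2, 3, 4}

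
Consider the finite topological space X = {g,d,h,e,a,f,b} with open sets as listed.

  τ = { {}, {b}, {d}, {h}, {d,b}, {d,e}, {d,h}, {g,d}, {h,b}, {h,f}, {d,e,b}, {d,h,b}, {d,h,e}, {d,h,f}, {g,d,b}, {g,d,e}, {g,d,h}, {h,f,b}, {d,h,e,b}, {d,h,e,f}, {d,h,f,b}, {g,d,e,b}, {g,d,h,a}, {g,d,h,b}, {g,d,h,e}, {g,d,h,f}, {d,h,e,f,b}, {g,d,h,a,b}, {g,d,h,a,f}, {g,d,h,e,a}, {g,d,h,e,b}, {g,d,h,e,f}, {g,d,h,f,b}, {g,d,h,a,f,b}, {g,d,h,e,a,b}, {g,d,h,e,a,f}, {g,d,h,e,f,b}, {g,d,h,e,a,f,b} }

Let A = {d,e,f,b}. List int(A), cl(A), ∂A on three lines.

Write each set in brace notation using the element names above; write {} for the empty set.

interior: largest open inside A is {d,e,b} (from {}, {d}, {b}, {d,b}, {d,e}, {d,e,b})
cl via duality: int({g,h,a}) = {h}, so X∖{h} = {g,d,e,a,f,b}
cl∖int = {g,a,f}

int(A) = {d,e,b}
cl(A)  = {g,d,e,a,f,b}
∂A     = {g,a,f}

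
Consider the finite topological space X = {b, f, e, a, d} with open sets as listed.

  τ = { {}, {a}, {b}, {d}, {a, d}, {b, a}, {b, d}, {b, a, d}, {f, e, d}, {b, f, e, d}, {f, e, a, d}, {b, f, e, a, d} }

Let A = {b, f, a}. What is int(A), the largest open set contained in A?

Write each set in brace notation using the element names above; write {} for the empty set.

{b, a}

opens ⊆ A: {}, {b}, {a}, {b, a}; union → int = {b, a}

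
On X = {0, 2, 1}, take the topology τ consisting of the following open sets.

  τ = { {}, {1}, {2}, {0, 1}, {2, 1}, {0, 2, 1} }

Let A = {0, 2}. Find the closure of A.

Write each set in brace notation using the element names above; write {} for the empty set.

{0, 2}

cl via duality: int({1}) = {1}, so X∖{1} = {0, 2}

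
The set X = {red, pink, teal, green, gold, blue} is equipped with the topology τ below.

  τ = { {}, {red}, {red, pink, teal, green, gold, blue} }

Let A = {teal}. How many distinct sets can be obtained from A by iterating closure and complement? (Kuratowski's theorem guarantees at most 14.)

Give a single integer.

closure: X∖int(X∖A) = X∖{red} = {pink, teal, green, gold, blue}
Let k=closure and c=complement:
  1. A     = {teal}
  2. kA    = {pink, teal, green, gold, blue}
  3. cA    = {red, pink, green, gold, blue}
  4. ckA   = {red}
  5. kcA   = {red, pink, teal, green, gold, blue}
  6. ckcA  = {}
— saturated at 6

6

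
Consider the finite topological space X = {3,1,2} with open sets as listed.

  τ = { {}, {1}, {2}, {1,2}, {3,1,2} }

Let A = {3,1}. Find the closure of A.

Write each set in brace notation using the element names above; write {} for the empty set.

closure: X∖int(X∖A) = X∖{2} = {3,1}

{3,1}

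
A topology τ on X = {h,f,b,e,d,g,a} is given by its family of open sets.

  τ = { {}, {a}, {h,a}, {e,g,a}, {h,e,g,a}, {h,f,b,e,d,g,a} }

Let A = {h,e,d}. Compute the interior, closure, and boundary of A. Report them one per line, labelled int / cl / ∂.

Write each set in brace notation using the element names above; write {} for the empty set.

int(A) = {}
cl(A)  = {h,f,b,e,d,g}
∂A     = {h,f,b,e,d,g}

interior: largest open inside A is {} (from {})
cl via duality: int({f,b,g,a}) = {a}, so X∖{a} = {h,f,b,e,d,g}
cl∖int = {h,f,b,e,d,g}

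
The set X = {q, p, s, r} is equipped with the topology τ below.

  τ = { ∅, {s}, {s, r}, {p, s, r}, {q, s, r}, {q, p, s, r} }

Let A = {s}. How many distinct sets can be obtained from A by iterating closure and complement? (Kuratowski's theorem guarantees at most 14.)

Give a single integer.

cl via duality: int({q, p, r}) = ∅, so X∖∅ = {q, p, s, r}
Write k for closure, c for complement:
  1. A     = {s}
  2. kA    = {q, p, s, r}
  3. cA    = {q, p, r}
  4. ckA   = ∅
applying k or c yields no new set

4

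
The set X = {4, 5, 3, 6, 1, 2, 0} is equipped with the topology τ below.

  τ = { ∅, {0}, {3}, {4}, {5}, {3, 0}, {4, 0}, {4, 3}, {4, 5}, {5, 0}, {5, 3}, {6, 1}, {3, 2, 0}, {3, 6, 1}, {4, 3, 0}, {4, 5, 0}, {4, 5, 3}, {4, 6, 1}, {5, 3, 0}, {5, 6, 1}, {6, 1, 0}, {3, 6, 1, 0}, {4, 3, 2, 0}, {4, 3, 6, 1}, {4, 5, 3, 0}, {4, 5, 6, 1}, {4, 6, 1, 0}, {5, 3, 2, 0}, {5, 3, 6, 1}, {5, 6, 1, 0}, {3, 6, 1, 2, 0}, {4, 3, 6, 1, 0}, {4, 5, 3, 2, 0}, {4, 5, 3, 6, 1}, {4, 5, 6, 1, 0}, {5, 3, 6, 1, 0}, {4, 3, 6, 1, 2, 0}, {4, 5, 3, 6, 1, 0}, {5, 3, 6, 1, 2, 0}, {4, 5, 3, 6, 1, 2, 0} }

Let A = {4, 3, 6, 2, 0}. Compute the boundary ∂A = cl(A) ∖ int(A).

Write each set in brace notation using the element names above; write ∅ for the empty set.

interior: largest open inside A is {4, 3, 2, 0} (from ∅, {0}, {4}, {3}, {4, 3}, {4, 0}, {3, 0}, {4, 3, 0}, {3, 2, 0}, {4, 3, 2, 0})
cl via duality: int({5, 1}) = {5}, so X∖{5} = {4, 3, 6, 1, 2, 0}
cl∖int = {6, 1}

{6, 1}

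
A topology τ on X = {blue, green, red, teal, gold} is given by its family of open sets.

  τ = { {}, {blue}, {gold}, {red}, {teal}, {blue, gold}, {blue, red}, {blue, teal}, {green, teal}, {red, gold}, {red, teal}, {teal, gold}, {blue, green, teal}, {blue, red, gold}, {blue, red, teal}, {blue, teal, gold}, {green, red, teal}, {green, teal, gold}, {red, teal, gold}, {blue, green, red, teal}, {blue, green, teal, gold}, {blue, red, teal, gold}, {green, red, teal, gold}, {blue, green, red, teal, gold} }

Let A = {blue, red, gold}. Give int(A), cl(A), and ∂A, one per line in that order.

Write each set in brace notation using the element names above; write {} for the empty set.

int(A) = {blue, red, gold}
cl(A)  = {blue, red, gold}
∂A     = {}

open subsets of A: {}, {gold}, {red}, {blue}, {blue, gold}, {red, gold}, {blue, red}, {blue, red, gold}; so int(A) = {blue, red, gold}
closure: X∖int(X∖A) = X∖{green, teal} = {blue, red, gold}
∂A = {blue, red, gold} minus {blue, red, gold} = {}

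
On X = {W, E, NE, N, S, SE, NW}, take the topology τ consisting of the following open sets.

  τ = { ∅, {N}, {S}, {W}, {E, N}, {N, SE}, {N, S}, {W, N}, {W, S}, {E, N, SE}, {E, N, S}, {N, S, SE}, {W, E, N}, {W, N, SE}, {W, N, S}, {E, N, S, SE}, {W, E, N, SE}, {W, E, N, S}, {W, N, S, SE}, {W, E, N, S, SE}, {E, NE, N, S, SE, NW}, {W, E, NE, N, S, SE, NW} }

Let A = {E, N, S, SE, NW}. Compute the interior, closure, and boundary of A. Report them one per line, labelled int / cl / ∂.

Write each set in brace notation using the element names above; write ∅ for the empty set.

open subsets of A: ∅, {N}, {S}, {N, S}, {E, N}, {N, SE}, {E, N, SE}, {E, N, S}, {N, S, SE}, {E, N, S, SE}; so int(A) = {E, N, S, SE}
closure: X∖int(X∖A) = X∖{W} = {E, NE, N, S, SE, NW}
∂A = {E, NE, N, S, SE, NW} minus {E, N, S, SE} = {NE, NW}

int(A) = {E, N, S, SE}
cl(A)  = {E, NE, N, S, SE, NW}
∂A     = {NE, NW}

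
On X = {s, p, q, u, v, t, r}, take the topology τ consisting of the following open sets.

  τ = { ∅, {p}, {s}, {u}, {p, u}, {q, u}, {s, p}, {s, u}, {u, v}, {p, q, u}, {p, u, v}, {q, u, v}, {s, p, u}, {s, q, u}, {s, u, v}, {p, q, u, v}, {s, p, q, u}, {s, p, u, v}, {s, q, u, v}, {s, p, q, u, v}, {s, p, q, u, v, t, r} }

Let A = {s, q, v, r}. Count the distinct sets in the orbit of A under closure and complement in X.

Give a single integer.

8

closure: X∖int(X∖A) = X∖{p, u} = {s, q, v, t, r}
Let k=closure and c=complement:
  1. A     = {s, q, v, r}
  2. kA    = {s, q, v, t, r}
  3. cA    = {p, u, t}
  4. ckA   = {p, u}
  5. kcA   = {p, q, u, v, t, r}
  6. ckcA  = {s}
  7. kckcA = {s, t, r}
  8. ckckcA = {p, q, u, v}
— saturated at 8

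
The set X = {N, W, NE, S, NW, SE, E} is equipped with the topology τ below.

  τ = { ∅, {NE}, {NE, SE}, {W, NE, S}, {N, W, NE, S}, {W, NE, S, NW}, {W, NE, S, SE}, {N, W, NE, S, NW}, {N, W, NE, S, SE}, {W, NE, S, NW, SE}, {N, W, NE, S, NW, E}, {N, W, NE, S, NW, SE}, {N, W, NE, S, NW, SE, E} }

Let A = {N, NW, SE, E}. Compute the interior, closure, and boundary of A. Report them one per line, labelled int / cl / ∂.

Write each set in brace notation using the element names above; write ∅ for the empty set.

int(A) = ∅
cl(A)  = {N, NW, SE, E}
∂A     = {N, NW, SE, E}

interior: largest open inside A is ∅ (from ∅)
cl via duality: int({W, NE, S}) = {W, NE, S}, so X∖{W, NE, S} = {N, NW, SE, E}
cl∖int = {N, NW, SE, E}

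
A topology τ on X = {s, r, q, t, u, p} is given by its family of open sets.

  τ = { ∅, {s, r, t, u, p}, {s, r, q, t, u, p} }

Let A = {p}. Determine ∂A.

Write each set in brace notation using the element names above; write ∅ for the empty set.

open subsets of A: ∅; so int(A) = ∅
closure: X∖int(X∖A) = X∖∅ = {s, r, q, t, u, p}
∂A = {s, r, q, t, u, p} minus ∅ = {s, r, q, t, u, p}

{s, r, q, t, u, p}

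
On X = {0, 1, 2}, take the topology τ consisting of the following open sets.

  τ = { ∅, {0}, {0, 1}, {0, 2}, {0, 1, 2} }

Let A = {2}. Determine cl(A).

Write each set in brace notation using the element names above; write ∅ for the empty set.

cl via duality: int({0, 1}) = {0, 1}, so X∖{0, 1} = {2}

{2}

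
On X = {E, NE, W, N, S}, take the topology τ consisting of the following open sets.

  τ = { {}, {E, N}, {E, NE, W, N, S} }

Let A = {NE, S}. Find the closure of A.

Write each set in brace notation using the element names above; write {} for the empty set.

{NE, W, S}

closure: X∖int(X∖A) = X∖{E, N} = {NE, W, S}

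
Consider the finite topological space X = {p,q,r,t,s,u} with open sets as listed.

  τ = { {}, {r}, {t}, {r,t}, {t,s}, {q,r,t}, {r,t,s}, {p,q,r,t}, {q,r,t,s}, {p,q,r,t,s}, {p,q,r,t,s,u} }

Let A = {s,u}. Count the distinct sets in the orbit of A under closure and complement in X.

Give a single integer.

cl via duality: int({p,q,r,t}) = {p,q,r,t}, so X∖{p,q,r,t} = {s,u}
Write k for closure, c for complement:
  1. A     = {s,u}
  2. cA    = {p,q,r,t}
  3. kcA   = {p,q,r,t,s,u}
  4. ckcA  = {}
applying k or c yields no new set

4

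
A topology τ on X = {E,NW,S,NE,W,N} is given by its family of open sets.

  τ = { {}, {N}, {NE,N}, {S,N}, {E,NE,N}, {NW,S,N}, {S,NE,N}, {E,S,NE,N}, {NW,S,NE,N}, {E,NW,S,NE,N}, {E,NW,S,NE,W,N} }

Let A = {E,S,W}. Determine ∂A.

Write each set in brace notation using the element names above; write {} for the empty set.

interior: largest open inside A is {} (from {})
cl via duality: int({NW,NE,N}) = {NE,N}, so X∖{NE,N} = {E,NW,S,W}
cl∖int = {E,NW,S,W}

{E,NW,S,W}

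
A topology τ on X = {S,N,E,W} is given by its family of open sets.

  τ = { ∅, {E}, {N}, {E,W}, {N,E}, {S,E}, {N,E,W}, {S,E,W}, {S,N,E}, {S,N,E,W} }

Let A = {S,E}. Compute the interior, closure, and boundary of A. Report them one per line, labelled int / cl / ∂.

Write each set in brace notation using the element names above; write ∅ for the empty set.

int(A) = {S,E}
cl(A)  = {S,E,W}
∂A     = {W}

opens ⊆ A: ∅, {E}, {S,E}; union → int = {S,E}
complement {N,W}; its interior {N}; cl(A) = X∖{N} = {S,E,W}
boundary = {S,E,W} ∖ {S,E} = {W}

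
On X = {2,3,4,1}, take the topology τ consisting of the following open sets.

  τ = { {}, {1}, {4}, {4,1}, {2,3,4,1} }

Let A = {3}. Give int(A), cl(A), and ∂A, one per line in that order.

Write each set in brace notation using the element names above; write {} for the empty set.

int(A) = {}
cl(A)  = {2,3}
∂A     = {2,3}

interior: largest open inside A is {} (from {})
cl via duality: int({2,4,1}) = {4,1}, so X∖{4,1} = {2,3}
cl∖int = {2,3}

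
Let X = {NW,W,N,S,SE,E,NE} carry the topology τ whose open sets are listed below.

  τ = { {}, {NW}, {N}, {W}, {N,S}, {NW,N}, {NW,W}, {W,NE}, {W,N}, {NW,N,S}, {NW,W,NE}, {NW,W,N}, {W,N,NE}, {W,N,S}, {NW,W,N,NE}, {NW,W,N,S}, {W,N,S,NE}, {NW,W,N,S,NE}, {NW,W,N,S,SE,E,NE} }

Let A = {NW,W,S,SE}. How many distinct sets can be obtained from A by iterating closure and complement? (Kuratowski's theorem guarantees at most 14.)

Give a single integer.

X∖A={N,E,NE}, int(X∖A)={N}, hence cl(A)={NW,W,S,SE,E,NE}
Orbit (k=closure, c=complement):
  1. A     = {NW,W,S,SE}
  2. kA    = {NW,W,S,SE,E,NE}
  3. cA    = {N,E,NE}
  4. ckA   = {N}
  5. kcA   = {N,S,SE,E,NE}
  6. kckA  = {N,S,SE,E}
  7. ckcA  = {NW,W}
  8. ckckA = {NW,W,NE}
  9. kckcA = {NW,W,SE,E,NE}
  10. ckckcA = {N,S}
(closed under both — stop)

10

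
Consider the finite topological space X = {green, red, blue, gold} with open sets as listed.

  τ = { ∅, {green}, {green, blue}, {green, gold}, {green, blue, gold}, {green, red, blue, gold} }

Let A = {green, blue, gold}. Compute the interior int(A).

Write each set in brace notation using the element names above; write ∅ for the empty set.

opens ⊆ A: ∅, {green}, {green, gold}, {green, blue}, {green, blue, gold}; union → int = {green, blue, gold}

{green, blue, gold}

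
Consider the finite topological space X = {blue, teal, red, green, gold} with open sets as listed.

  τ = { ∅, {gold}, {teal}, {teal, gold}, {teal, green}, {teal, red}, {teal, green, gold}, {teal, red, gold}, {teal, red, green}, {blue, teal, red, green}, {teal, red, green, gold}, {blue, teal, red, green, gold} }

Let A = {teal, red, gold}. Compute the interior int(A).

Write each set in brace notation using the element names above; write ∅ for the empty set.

{teal, red, gold}

interior: largest open inside A is {teal, red, gold} (from ∅, {gold}, {teal}, {teal, red}, {teal, gold}, {teal, red, gold})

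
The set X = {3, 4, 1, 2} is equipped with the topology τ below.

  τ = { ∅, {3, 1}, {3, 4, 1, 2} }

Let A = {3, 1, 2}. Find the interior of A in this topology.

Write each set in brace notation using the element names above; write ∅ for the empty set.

{3, 1}

interior: largest open inside A is {3, 1} (from ∅, {3, 1})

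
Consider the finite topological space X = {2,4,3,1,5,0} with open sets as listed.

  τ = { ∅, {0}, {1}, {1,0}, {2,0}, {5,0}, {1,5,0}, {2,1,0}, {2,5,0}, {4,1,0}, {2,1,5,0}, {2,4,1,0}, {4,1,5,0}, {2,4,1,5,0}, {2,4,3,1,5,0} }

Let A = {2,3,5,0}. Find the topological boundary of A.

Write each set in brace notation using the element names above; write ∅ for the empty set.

{4,3}

open subsets of A: ∅, {0}, {5,0}, {2,0}, {2,5,0}; so int(A) = {2,5,0}
closure: X∖int(X∖A) = X∖{1} = {2,4,3,5,0}
∂A = {2,4,3,5,0} minus {2,5,0} = {4,3}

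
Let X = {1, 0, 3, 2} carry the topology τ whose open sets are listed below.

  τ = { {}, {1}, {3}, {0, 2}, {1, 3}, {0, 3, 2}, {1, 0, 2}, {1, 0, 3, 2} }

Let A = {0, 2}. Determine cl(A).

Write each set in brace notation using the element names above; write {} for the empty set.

X∖A={1, 3}, int(X∖A)={1, 3}, hence cl(A)={0, 2}

{0, 2}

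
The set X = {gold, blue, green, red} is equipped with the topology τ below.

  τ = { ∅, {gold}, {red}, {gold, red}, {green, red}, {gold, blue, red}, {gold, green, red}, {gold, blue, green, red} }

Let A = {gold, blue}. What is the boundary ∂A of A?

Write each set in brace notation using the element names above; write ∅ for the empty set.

open subsets of A: ∅, {gold}; so int(A) = {gold}
closure: X∖int(X∖A) = X∖{green, red} = {gold, blue}
∂A = {gold, blue} minus {gold} = {blue}

{blue}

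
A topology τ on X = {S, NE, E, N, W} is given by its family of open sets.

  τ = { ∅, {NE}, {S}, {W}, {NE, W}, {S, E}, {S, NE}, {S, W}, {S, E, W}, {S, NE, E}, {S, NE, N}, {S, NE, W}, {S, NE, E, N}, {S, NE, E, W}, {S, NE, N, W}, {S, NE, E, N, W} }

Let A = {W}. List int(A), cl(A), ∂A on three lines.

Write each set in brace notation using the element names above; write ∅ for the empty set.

interior: largest open inside A is {W} (from ∅, {W})
cl via duality: int({S, NE, E, N}) = {S, NE, E, N}, so X∖{S, NE, E, N} = {W}
cl∖int = ∅

int(A) = {W}
cl(A)  = {W}
∂A     = ∅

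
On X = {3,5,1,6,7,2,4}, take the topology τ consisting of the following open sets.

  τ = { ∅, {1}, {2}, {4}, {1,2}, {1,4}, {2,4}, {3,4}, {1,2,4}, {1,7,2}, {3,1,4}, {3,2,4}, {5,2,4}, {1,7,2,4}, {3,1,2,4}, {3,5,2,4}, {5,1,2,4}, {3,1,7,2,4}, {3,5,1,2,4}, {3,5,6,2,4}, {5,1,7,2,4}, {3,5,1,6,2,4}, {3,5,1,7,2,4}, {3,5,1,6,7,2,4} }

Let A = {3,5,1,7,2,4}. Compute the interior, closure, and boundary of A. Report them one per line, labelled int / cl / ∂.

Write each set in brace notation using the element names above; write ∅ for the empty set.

interior: largest open inside A is {3,5,1,7,2,4} (from ∅, {1}, {4}, {2}, {3,4}, {1,2}, {2,4}, {1,4}, {1,7,2}, {3,1,4}, {1,2,4}, {3,2,4}, {5,2,4}, {3,1,2,4}, {5,1,2,4}, {3,5,2,4}, {1,7,2,4}, {3,1,7,2,4}, {5,1,7,2,4}, {3,5,1,2,4}, {3,5,1,7,2,4})
cl via duality: int({6}) = ∅, so X∖∅ = {3,5,1,6,7,2,4}
cl∖int = {6}

int(A) = {3,5,1,7,2,4}
cl(A)  = {3,5,1,6,7,2,4}
∂A     = {6}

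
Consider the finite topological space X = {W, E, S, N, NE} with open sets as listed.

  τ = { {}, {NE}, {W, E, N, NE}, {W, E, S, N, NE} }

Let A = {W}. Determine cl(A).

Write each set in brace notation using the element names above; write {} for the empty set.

{W, E, S, N}

X∖A={E, S, N, NE}, int(X∖A)={NE}, hence cl(A)={W, E, S, N}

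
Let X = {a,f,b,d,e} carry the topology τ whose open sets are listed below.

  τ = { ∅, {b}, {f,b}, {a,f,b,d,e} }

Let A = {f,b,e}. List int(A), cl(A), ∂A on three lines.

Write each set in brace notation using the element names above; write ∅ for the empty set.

open subsets of A: ∅, {b}, {f,b}; so int(A) = {f,b}
closure: X∖int(X∖A) = X∖∅ = {a,f,b,d,e}
∂A = {a,f,b,d,e} minus {f,b} = {a,d,e}

int(A) = {f,b}
cl(A)  = {a,f,b,d,e}
∂A     = {a,d,e}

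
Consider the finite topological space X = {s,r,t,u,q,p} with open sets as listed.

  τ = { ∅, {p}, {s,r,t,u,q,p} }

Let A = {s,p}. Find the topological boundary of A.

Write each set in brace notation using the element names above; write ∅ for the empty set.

U open, U⊆A: ∅, {p}. int(A) = ⋃ = {p}
X∖A={r,t,u,q}, int(X∖A)=∅, hence cl(A)={s,r,t,u,q,p}
∂A: remove int from cl → {s,r,t,u,q}

{s,r,t,u,q}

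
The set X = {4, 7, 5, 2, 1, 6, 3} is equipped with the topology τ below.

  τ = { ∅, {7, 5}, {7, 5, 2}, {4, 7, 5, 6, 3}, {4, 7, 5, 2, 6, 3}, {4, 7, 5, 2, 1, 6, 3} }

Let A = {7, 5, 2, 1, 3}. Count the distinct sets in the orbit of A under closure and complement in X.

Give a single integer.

X∖A={4, 6}, int(X∖A)=∅, hence cl(A)={4, 7, 5, 2, 1, 6, 3}
Orbit (k=closure, c=complement):
  1. A     = {7, 5, 2, 1, 3}
  2. kA    = {4, 7, 5, 2, 1, 6, 3}
  3. cA    = {4, 6}
  4. ckA   = ∅
  5. kcA   = {4, 1, 6, 3}
  6. ckcA  = {7, 5, 2}
(closed under both — stop)

6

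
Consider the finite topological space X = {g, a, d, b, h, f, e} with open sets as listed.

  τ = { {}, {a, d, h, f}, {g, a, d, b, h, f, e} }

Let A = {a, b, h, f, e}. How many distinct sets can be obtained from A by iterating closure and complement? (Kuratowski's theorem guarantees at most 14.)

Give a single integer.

cl via duality: int({g, d}) = {}, so X∖{} = {g, a, d, b, h, f, e}
Write k for closure, c for complement:
  1. A     = {a, b, h, f, e}
  2. kA    = {g, a, d, b, h, f, e}
  3. cA    = {g, d}
  4. ckA   = {}
applying k or c yields no new set

4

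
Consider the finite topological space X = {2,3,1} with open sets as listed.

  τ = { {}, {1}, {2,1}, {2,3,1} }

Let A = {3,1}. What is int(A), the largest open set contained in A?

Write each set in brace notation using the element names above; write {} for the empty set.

{1}

opens ⊆ A: {}, {1}; union → int = {1}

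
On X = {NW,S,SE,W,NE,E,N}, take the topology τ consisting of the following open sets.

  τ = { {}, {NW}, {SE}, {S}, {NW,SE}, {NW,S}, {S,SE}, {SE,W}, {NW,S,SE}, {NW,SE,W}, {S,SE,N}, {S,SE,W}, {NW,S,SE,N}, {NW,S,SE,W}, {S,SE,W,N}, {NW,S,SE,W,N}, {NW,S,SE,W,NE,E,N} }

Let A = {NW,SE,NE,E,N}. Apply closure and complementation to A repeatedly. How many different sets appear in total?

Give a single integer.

cl via duality: int({S,W}) = {S}, so X∖{S} = {NW,SE,W,NE,E,N}
Write k for closure, c for complement:
  1. A     = {NW,SE,NE,E,N}
  2. kA    = {NW,SE,W,NE,E,N}
  3. cA    = {S,W}
  4. ckA   = {S}
  5. kcA   = {S,W,NE,E,N}
  6. kckA  = {S,NE,E,N}
  7. ckcA  = {NW,SE}
  8. ckckA = {NW,SE,W}
applying k or c yields no new set

8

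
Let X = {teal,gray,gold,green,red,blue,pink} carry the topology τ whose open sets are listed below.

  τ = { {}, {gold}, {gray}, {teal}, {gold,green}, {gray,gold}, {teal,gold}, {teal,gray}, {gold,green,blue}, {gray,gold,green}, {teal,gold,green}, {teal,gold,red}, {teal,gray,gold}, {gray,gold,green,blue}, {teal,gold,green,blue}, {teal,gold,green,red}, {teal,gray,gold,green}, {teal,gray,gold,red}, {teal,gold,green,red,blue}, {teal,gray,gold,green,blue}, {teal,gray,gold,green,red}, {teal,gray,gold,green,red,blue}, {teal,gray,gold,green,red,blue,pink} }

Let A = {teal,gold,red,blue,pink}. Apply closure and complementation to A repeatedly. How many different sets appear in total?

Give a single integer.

8

closure: X∖int(X∖A) = X∖{gray} = {teal,gold,green,red,blue,pink}
Let k=closure and c=complement:
  1. A     = {teal,gold,red,blue,pink}
  2. kA    = {teal,gold,green,red,blue,pink}
  3. cA    = {gray,green}
  4. ckA   = {gray}
  5. kcA   = {gray,green,blue,pink}
  6. kckA  = {gray,pink}
  7. ckcA  = {teal,gold,red}
  8. ckckA = {teal,gold,green,red,blue}
— saturated at 8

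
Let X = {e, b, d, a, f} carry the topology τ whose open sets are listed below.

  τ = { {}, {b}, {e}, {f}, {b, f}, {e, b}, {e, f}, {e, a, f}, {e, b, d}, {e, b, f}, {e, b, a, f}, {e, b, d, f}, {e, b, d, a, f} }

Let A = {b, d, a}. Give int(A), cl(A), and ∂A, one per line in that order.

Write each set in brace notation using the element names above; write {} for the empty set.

interior: largest open inside A is {b} (from {}, {b})
cl via duality: int({e, f}) = {e, f}, so X∖{e, f} = {b, d, a}
cl∖int = {d, a}

int(A) = {b}
cl(A)  = {b, d, a}
∂A     = {d, a}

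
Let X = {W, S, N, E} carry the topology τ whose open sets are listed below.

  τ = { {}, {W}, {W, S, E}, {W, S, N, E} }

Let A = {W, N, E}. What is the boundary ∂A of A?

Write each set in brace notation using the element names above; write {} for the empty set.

interior: largest open inside A is {W} (from {}, {W})
cl via duality: int({S}) = {}, so X∖{} = {W, S, N, E}
cl∖int = {S, N, E}

{S, N, E}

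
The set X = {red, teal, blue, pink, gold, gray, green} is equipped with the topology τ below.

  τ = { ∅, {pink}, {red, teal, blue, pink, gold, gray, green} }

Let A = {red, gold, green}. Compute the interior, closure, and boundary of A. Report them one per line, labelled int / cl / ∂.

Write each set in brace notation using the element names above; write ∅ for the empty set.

interior: largest open inside A is ∅ (from ∅)
cl via duality: int({teal, blue, pink, gray}) = {pink}, so X∖{pink} = {red, teal, blue, gold, gray, green}
cl∖int = {red, teal, blue, gold, gray, green}

int(A) = ∅
cl(A)  = {red, teal, blue, gold, gray, green}
∂A     = {red, teal, blue, gold, gray, green}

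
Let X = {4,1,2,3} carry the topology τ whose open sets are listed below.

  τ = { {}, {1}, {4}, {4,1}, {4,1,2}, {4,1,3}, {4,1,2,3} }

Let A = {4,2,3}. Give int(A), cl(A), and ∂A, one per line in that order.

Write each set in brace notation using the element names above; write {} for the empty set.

interior: largest open inside A is {4} (from {}, {4})
cl via duality: int({1}) = {1}, so X∖{1} = {4,2,3}
cl∖int = {2,3}

int(A) = {4}
cl(A)  = {4,2,3}
∂A     = {2,3}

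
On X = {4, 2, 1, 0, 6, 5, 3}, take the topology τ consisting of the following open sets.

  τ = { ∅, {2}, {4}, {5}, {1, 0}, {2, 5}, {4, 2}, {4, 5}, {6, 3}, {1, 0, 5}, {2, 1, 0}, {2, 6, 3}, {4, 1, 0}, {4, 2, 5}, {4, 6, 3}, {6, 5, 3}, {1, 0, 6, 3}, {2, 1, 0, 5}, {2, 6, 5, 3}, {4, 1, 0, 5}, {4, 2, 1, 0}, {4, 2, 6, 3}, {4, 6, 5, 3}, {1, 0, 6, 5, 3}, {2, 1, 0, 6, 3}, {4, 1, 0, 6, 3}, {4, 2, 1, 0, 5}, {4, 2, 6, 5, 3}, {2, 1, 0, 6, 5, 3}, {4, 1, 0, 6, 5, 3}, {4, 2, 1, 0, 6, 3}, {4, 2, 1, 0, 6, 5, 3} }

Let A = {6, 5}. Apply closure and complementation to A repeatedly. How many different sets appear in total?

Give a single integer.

closure: X∖int(X∖A) = X∖{4, 2, 1, 0} = {6, 5, 3}
Let k=closure and c=complement:
  1. A     = {6, 5}
  2. kA    = {6, 5, 3}
  3. cA    = {4, 2, 1, 0, 3}
  4. ckA   = {4, 2, 1, 0}
  5. kcA   = {4, 2, 1, 0, 6, 3}
  6. ckcA  = {5}
— saturated at 6

6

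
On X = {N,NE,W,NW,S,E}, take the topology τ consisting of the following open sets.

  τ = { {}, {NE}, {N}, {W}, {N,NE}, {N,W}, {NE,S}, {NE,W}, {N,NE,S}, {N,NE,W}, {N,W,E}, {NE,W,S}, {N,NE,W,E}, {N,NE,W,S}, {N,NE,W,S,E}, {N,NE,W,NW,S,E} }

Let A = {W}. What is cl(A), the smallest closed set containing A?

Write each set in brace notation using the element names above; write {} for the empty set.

complement {N,NE,NW,S,E}; its interior {N,NE,S}; cl(A) = X∖{N,NE,S} = {W,NW,E}

{W,NW,E}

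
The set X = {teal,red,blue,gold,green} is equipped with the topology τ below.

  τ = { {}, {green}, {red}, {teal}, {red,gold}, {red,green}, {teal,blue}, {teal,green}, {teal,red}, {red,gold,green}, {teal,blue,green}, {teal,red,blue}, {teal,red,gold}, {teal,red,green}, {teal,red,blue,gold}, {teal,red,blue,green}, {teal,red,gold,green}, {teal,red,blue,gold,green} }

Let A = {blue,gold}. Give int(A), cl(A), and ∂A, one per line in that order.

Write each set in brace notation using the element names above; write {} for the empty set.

open subsets of A: {}; so int(A) = {}
closure: X∖int(X∖A) = X∖{teal,red,green} = {blue,gold}
∂A = {blue,gold} minus {} = {blue,gold}

int(A) = {}
cl(A)  = {blue,gold}
∂A     = {blue,gold}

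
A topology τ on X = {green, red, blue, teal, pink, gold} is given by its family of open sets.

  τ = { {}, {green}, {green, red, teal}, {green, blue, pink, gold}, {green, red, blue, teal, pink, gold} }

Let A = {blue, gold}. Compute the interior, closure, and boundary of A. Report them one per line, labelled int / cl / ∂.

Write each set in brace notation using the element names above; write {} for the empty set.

opens ⊆ A: {}; union → int = {}
complement {green, red, teal, pink}; its interior {green, red, teal}; cl(A) = X∖{green, red, teal} = {blue, pink, gold}
boundary = {blue, pink, gold} ∖ {} = {blue, pink, gold}

int(A) = {}
cl(A)  = {blue, pink, gold}
∂A     = {blue, pink, gold}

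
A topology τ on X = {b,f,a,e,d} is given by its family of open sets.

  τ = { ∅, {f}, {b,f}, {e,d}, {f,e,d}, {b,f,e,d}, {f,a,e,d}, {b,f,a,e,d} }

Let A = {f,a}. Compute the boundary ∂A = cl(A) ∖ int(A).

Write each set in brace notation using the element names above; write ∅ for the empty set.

{b,a}

open subsets of A: ∅, {f}; so int(A) = {f}
closure: X∖int(X∖A) = X∖{e,d} = {b,f,a}
∂A = {b,f,a} minus {f} = {b,a}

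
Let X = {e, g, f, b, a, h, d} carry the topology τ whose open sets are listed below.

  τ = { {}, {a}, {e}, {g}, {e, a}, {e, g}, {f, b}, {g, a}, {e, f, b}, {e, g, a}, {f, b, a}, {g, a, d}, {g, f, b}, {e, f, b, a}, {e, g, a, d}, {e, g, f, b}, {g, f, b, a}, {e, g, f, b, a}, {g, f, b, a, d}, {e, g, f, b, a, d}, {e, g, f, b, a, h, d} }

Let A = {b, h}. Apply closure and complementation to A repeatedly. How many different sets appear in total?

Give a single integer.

cl via duality: int({e, g, f, a, d}) = {e, g, a, d}, so X∖{e, g, a, d} = {f, b, h}
Write k for closure, c for complement:
  1. A     = {b, h}
  2. kA    = {f, b, h}
  3. cA    = {e, g, f, a, d}
  4. ckA   = {e, g, a, d}
  5. kcA   = {e, g, f, b, a, h, d}
  6. kckA  = {e, g, a, h, d}
  7. ckcA  = {}
  8. ckckA = {f, b}
applying k or c yields no new set

8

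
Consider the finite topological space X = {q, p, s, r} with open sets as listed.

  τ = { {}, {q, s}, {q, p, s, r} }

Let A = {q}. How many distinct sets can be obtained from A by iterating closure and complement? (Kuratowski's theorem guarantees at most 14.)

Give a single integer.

closure: X∖int(X∖A) = X∖{} = {q, p, s, r}
Let k=closure and c=complement:
  1. A     = {q}
  2. kA    = {q, p, s, r}
  3. cA    = {p, s, r}
  4. ckA   = {}
— saturated at 4

4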